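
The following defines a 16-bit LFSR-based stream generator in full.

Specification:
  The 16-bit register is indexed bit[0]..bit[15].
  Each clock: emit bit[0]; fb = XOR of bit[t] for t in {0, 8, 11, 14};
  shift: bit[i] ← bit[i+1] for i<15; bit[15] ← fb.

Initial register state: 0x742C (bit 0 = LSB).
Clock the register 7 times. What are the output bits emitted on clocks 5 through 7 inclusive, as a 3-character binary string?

010

reg_0 = 0x742C
clock 1: out=0, reg = 0xBA16
clock 2: out=0, reg = 0xDD0B
clock 3: out=1, reg = 0x6E85
clock 4: out=1, reg = 0xB742
clock 5: out=0, reg = 0xDBA1
clock 6: out=1, reg = 0x6DD0
clock 7: out=0, reg = 0xB6E8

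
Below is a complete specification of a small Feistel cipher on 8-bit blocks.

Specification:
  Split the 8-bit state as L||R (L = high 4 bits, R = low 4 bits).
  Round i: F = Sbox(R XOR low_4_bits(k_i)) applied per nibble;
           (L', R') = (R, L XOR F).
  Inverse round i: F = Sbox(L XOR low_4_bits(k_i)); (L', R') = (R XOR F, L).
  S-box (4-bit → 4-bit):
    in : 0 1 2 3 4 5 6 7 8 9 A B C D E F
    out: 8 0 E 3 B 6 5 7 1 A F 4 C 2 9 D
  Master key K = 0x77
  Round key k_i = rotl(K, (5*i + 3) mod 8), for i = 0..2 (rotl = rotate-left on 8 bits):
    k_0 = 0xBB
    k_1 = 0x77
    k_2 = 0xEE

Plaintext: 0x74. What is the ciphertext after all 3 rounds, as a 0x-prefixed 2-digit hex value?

s_0 = plaintext = 0x74
s_1 = Round(s_0, k_0) = 0x4A
s_2 = Round(s_1, k_1) = 0xA6
s_3 = Round(s_2, k_2) = 0x6B

0x6B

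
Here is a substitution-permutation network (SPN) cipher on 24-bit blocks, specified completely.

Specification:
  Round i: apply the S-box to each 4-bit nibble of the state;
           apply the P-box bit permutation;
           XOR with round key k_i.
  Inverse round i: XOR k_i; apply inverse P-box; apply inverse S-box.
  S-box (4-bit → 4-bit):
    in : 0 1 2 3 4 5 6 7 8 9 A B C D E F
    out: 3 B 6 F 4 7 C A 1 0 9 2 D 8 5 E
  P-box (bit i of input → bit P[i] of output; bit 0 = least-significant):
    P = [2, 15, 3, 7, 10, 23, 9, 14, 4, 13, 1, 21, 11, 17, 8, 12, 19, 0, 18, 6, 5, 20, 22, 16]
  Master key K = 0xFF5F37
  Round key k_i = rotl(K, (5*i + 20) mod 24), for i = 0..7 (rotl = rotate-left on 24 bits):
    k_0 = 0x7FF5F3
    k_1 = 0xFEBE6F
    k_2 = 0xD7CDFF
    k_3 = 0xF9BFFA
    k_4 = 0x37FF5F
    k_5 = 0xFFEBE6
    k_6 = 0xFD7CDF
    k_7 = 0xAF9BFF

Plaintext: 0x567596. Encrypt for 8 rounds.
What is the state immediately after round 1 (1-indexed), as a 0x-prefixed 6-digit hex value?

0x29C509

s_0 = plaintext = 0x567596
s_1 = Round(s_0, k_0) = 0x29C509
s_2 = Round(s_1, k_1) = 0x2E837D
s_3 = Round(s_2, k_2) = 0x2BA56D
s_4 = Round(s_3, k_3) = 0xA9C569
s_5 = Round(s_4, k_4) = 0x36846D
s_6 = Round(s_5, k_5) = 0xAAA104
s_7 = Round(s_6, k_6) = 0x5440A7
s_8 = Round(s_7, k_7) = 0xFB7E4F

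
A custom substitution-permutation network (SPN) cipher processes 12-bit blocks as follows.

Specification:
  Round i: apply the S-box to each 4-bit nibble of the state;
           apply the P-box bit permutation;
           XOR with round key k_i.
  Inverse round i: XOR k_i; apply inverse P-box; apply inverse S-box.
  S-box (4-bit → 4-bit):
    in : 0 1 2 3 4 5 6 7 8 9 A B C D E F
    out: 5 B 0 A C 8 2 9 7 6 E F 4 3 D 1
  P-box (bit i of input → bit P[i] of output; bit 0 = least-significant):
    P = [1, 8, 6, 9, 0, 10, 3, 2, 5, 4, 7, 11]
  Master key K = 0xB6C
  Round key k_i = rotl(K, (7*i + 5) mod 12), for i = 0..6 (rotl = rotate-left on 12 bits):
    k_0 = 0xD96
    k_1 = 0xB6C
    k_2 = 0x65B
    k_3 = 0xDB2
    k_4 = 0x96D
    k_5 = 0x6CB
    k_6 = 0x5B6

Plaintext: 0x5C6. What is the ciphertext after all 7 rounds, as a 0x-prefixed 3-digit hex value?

s_0 = plaintext = 0x5C6
s_1 = Round(s_0, k_0) = 0x49E
s_2 = Round(s_1, k_1) = 0x5A6
s_3 = Round(s_2, k_2) = 0xB57
s_4 = Round(s_3, k_3) = 0x704
s_5 = Round(s_4, k_4) = 0x304
s_6 = Round(s_5, k_5) = 0xC92
s_7 = Round(s_6, k_6) = 0x13E

0x13E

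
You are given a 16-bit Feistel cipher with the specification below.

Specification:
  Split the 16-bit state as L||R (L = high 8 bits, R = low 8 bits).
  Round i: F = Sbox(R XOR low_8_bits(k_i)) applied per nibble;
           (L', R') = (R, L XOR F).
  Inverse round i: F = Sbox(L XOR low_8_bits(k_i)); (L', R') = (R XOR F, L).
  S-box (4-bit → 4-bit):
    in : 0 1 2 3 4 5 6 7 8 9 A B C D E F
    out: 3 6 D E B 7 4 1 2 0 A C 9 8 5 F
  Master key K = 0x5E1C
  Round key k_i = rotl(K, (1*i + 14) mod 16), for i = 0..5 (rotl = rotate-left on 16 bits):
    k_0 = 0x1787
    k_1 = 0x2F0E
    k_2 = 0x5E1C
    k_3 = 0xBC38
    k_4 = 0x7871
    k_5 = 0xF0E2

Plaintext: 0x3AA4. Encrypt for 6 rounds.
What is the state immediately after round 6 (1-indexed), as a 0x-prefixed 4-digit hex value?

s_0 = plaintext = 0x3AA4
s_1 = Round(s_0, k_0) = 0xA4E4
s_2 = Round(s_1, k_1) = 0xE4FE
s_3 = Round(s_2, k_2) = 0xFEB9
s_4 = Round(s_3, k_3) = 0xB9D8
s_5 = Round(s_4, k_4) = 0xD819
s_6 = Round(s_5, k_5) = 0x1924

0x1924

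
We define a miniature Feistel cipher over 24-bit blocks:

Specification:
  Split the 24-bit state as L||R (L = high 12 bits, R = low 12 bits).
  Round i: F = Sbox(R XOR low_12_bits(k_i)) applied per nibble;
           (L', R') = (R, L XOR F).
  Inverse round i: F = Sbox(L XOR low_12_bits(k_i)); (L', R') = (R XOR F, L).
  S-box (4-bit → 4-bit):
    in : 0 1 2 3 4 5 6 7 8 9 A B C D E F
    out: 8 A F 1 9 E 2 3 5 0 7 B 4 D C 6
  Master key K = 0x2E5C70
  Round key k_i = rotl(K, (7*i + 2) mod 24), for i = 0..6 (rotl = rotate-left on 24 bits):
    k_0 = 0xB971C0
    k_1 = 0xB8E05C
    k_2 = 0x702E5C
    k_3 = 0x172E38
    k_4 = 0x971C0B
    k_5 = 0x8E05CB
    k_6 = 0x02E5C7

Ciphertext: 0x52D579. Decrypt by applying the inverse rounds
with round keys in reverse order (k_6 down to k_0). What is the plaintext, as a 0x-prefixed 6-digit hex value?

0xF37A89

s_0 = ciphertext = 0x52D579
s_1 = InvRound(s_0, k_6) = 0xDBE52D
s_2 = InvRound(s_1, k_5) = 0x013DBE
s_3 = InvRound(s_2, k_4) = 0x91B013
s_4 = InvRound(s_3, k_3) = 0x3E291B
s_5 = InvRound(s_4, k_2) = 0x4A73E2
s_6 = InvRound(s_5, k_1) = 0xA894A7
s_7 = InvRound(s_6, k_0) = 0xF37A89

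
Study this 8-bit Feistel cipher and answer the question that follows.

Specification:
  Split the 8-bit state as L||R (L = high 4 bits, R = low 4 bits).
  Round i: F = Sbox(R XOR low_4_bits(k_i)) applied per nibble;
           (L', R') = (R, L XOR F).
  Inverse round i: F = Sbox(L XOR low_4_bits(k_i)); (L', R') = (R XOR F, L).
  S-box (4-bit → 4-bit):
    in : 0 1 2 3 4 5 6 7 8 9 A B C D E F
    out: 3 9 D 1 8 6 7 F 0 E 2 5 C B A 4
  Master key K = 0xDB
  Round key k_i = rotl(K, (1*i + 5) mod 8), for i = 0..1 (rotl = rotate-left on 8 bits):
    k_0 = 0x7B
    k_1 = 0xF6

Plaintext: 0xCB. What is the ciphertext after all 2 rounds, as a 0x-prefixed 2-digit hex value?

0xF5

s_0 = plaintext = 0xCB
s_1 = Round(s_0, k_0) = 0xBF
s_2 = Round(s_1, k_1) = 0xF5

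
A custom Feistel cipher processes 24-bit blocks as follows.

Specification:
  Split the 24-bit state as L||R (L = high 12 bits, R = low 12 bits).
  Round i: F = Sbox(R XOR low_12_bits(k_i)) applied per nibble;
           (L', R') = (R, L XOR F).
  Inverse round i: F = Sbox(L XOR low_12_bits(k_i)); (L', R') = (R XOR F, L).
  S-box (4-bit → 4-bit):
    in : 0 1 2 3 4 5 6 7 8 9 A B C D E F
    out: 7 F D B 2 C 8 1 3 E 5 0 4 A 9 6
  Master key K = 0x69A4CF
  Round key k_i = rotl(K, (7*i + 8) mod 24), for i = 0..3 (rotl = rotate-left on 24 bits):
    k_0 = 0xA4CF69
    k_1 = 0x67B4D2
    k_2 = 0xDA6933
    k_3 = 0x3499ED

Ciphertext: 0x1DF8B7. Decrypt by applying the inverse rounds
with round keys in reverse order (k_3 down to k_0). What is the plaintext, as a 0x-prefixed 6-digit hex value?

s_0 = ciphertext = 0x1DF8B7
s_1 = InvRound(s_0, k_3) = 0xB0A1DF
s_2 = InvRound(s_1, k_2) = 0xC61B0A
s_3 = InvRound(s_2, k_1) = 0x801C61
s_4 = InvRound(s_3, k_0) = 0xDE2801

0xDE2801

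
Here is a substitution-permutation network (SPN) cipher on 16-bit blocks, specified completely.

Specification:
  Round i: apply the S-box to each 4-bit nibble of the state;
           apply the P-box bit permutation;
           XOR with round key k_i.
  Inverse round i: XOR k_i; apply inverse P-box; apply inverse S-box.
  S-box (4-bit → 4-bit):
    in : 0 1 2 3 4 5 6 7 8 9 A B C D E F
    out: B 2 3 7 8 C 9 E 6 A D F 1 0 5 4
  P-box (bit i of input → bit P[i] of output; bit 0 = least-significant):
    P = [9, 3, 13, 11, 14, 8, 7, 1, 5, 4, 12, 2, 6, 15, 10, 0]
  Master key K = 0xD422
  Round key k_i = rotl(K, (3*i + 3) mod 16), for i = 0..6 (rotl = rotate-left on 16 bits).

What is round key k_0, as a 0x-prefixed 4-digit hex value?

0xA116

K = 0xD422
k_0 = rotl(K, (3*0+3) mod 16) = rotl(K, 3) = 0xA116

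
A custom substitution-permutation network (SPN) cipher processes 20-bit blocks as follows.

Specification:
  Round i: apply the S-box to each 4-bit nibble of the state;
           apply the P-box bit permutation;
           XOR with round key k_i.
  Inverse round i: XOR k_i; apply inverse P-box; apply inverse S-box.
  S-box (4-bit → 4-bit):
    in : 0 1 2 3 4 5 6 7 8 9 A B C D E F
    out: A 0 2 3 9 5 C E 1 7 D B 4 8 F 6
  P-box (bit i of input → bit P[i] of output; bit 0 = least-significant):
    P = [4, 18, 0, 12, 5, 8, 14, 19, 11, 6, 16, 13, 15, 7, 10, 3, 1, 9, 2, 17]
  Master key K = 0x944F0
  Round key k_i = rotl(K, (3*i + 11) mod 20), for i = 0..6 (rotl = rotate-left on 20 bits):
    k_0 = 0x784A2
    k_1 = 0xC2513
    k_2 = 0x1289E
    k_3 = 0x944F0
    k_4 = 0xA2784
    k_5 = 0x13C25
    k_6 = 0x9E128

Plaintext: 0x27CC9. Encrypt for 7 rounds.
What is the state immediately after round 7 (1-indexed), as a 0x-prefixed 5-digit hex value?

0x3FBDF

s_0 = plaintext = 0x27CC9
s_1 = Round(s_0, k_0) = 0x2C23B
s_2 = Round(s_1, k_1) = 0x83263
s_3 = Round(s_2, k_2) = 0xDE84C
s_4 = Round(s_3, k_3) = 0x3C859
s_5 = Round(s_4, k_4) = 0xE69B7
s_6 = Round(s_5, k_5) = 0xE234A
s_7 = Round(s_6, k_6) = 0x3FBDF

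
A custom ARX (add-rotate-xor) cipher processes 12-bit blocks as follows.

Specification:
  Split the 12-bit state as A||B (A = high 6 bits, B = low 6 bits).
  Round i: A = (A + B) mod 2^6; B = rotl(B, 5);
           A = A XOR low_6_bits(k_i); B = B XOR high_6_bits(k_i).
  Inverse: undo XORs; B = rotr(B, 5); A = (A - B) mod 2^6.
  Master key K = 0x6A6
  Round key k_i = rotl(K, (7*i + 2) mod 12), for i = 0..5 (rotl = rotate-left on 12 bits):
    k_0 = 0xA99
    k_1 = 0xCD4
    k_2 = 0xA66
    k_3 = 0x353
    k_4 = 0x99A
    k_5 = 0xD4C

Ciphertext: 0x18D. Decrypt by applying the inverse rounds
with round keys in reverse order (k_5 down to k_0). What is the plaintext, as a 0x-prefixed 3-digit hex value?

0x8EF

s_0 = ciphertext = 0x18D
s_1 = InvRound(s_0, k_5) = 0x671
s_2 = InvRound(s_1, k_4) = 0x56E
s_3 = InvRound(s_2, k_3) = 0xFC7
s_4 = InvRound(s_3, k_2) = 0xF1D
s_5 = InvRound(s_4, k_1) = 0x2DD
s_6 = InvRound(s_5, k_0) = 0x8EF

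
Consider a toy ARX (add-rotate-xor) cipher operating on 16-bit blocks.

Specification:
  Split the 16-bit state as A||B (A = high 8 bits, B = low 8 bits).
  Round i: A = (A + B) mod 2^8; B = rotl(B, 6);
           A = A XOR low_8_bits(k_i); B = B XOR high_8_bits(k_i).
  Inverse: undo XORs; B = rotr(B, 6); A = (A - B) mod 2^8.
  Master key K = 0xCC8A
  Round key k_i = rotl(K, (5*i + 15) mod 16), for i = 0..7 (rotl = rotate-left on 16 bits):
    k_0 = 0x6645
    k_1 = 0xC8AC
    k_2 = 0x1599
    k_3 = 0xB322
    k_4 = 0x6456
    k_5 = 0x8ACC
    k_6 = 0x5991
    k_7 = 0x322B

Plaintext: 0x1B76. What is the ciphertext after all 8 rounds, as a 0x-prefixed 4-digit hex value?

s_0 = plaintext = 0x1B76
s_1 = Round(s_0, k_0) = 0xD4FB
s_2 = Round(s_1, k_1) = 0x6336
s_3 = Round(s_2, k_2) = 0x0098
s_4 = Round(s_3, k_3) = 0xBA95
s_5 = Round(s_4, k_4) = 0x1901
s_6 = Round(s_5, k_5) = 0xD6CA
s_7 = Round(s_6, k_6) = 0x31EB
s_8 = Round(s_7, k_7) = 0x37C8

0x37C8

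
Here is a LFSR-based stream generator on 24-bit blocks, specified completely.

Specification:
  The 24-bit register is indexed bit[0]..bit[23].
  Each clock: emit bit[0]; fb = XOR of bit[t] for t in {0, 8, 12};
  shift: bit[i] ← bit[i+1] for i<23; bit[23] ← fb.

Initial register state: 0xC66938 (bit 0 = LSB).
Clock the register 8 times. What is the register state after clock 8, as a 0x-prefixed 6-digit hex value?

0x37C669

reg_0 = 0xC66938
clock 1: out=0, reg = 0xE3349C
clock 2: out=0, reg = 0xF19A4E
clock 3: out=0, reg = 0xF8CD27
clock 4: out=1, reg = 0x7C6693
clock 5: out=1, reg = 0xBE3349
clock 6: out=1, reg = 0xDF19A4
clock 7: out=0, reg = 0x6F8CD2
clock 8: out=0, reg = 0x37C669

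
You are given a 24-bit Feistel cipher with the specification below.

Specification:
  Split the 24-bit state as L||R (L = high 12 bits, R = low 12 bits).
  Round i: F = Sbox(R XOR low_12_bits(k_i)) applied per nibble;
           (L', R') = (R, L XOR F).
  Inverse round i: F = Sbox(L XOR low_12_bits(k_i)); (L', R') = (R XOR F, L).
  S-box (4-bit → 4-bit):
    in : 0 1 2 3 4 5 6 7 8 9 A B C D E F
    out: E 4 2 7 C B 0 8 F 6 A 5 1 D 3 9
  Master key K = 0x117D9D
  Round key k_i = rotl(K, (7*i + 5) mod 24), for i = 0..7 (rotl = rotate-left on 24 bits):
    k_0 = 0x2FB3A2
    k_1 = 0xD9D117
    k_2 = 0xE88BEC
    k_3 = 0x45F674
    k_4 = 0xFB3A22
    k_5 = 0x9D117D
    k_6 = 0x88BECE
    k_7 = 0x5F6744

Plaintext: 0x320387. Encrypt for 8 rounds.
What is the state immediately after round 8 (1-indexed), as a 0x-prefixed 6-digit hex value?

0xB67A61

s_0 = plaintext = 0x320387
s_1 = Round(s_0, k_0) = 0x387D0B
s_2 = Round(s_1, k_1) = 0xD0B2C6
s_3 = Round(s_2, k_2) = 0x2C6B21
s_4 = Round(s_3, k_3) = 0xB21F7D
s_5 = Round(s_4, k_4) = 0xF7D098
s_6 = Round(s_5, k_5) = 0x098B46
s_7 = Round(s_6, k_6) = 0xB46B67
s_8 = Round(s_7, k_7) = 0xB67A61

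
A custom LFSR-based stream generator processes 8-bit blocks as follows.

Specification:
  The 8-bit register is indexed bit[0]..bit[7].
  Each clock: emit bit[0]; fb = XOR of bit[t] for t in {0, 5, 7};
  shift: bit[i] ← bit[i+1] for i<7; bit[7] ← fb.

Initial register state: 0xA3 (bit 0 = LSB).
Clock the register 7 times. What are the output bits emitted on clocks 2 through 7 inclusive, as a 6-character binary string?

reg_0 = 0xA3
clock 1: out=1, reg = 0xD1
clock 2: out=1, reg = 0x68
clock 3: out=0, reg = 0xB4
clock 4: out=0, reg = 0x5A
clock 5: out=0, reg = 0x2D
clock 6: out=1, reg = 0x16
clock 7: out=0, reg = 0x0B

100010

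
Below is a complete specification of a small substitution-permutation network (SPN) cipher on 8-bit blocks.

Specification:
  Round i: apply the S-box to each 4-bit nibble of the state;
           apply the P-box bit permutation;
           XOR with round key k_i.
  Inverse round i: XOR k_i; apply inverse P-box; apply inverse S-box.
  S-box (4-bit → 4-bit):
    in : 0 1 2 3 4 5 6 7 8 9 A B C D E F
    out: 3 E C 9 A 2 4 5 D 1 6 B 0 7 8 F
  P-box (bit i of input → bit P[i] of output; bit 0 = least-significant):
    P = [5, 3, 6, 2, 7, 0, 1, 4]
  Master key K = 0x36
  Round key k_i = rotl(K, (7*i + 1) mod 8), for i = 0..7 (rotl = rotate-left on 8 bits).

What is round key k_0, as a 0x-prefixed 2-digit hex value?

0x6C

K = 0x36
k_0 = rotl(K, (7*0+1) mod 8) = rotl(K, 1) = 0x6C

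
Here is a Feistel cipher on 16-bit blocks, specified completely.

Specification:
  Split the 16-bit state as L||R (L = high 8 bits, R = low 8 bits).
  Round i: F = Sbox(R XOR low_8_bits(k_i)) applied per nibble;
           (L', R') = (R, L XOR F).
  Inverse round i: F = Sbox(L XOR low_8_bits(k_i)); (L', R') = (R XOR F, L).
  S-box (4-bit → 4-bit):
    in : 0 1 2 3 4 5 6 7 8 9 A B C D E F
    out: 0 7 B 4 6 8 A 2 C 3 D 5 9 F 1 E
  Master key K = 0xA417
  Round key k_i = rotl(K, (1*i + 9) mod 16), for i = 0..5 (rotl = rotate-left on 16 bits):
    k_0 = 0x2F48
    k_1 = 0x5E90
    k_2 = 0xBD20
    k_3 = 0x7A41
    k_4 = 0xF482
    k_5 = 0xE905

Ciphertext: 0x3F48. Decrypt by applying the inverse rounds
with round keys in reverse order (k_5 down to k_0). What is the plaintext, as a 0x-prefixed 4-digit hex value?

0xFF3A

s_0 = ciphertext = 0x3F48
s_1 = InvRound(s_0, k_5) = 0x053F
s_2 = InvRound(s_1, k_4) = 0xFD05
s_3 = InvRound(s_2, k_3) = 0x5CFD
s_4 = InvRound(s_3, k_2) = 0xD45C
s_5 = InvRound(s_4, k_1) = 0x3AD4
s_6 = InvRound(s_5, k_0) = 0xFF3A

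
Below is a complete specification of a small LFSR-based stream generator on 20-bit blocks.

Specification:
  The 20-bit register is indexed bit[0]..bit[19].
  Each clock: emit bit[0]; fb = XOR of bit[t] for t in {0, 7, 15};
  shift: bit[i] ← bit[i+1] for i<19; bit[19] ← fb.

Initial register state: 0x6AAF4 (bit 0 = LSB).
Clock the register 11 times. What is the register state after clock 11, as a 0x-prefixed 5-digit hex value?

reg_0 = 0x6AAF4
clock 1: out=0, reg = 0x3557A
clock 2: out=0, reg = 0x1AABD
clock 3: out=1, reg = 0x8D55E
clock 4: out=0, reg = 0xC6AAF
clock 5: out=1, reg = 0x63557
clock 6: out=1, reg = 0xB1AAB
clock 7: out=1, reg = 0x58D55
clock 8: out=1, reg = 0x2C6AA
clock 9: out=0, reg = 0x16355
clock 10: out=1, reg = 0x8B1AA
clock 11: out=0, reg = 0x458D5

0x458D5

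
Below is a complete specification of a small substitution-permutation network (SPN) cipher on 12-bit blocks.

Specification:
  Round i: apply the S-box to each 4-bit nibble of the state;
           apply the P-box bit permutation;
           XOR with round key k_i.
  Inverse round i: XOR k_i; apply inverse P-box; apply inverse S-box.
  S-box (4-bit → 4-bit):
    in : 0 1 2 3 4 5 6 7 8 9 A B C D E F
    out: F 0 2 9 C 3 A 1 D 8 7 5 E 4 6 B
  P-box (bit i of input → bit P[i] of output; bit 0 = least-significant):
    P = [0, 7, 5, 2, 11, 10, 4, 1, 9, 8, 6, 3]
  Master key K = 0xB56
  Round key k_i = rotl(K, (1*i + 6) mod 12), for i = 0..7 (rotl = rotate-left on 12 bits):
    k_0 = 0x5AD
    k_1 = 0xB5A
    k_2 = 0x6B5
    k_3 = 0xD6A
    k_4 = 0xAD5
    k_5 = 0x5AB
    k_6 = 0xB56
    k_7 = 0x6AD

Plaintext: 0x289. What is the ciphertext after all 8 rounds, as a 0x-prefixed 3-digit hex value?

0x232

s_0 = plaintext = 0x289
s_1 = Round(s_0, k_0) = 0xCBB
s_2 = Round(s_1, k_1) = 0x223
s_3 = Round(s_2, k_2) = 0x3B0
s_4 = Round(s_3, k_3) = 0x7D7
s_5 = Round(s_4, k_4) = 0x8C4
s_6 = Round(s_5, k_5) = 0x3D5
s_7 = Round(s_6, k_6) = 0x9CF
s_8 = Round(s_7, k_7) = 0x232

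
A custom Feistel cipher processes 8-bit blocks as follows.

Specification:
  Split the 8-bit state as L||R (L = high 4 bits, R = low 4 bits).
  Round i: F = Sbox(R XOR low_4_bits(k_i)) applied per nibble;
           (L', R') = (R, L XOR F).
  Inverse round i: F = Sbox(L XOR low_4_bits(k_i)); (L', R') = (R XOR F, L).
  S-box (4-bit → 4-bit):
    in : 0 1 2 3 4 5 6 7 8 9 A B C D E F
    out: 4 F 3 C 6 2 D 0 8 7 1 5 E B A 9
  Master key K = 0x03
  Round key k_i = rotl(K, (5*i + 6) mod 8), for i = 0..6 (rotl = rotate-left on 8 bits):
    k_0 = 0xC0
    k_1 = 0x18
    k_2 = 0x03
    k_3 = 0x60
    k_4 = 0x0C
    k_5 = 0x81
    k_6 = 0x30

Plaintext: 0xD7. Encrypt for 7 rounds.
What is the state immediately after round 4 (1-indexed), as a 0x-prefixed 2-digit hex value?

0x01

s_0 = plaintext = 0xD7
s_1 = Round(s_0, k_0) = 0x7D
s_2 = Round(s_1, k_1) = 0xD5
s_3 = Round(s_2, k_2) = 0x50
s_4 = Round(s_3, k_3) = 0x01
s_5 = Round(s_4, k_4) = 0x1B
s_6 = Round(s_5, k_5) = 0xB0
s_7 = Round(s_6, k_6) = 0x0F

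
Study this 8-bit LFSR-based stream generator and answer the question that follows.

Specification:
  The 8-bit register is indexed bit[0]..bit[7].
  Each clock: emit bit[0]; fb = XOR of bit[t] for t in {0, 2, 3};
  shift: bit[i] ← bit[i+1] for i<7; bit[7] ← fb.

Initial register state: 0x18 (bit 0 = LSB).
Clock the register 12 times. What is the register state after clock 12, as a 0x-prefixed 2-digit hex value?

0xDF

reg_0 = 0x18
clock 1: out=0, reg = 0x8C
clock 2: out=0, reg = 0x46
clock 3: out=0, reg = 0xA3
clock 4: out=1, reg = 0xD1
clock 5: out=1, reg = 0xE8
clock 6: out=0, reg = 0xF4
clock 7: out=0, reg = 0xFA
clock 8: out=0, reg = 0xFD
clock 9: out=1, reg = 0xFE
clock 10: out=0, reg = 0x7F
clock 11: out=1, reg = 0xBF
clock 12: out=1, reg = 0xDF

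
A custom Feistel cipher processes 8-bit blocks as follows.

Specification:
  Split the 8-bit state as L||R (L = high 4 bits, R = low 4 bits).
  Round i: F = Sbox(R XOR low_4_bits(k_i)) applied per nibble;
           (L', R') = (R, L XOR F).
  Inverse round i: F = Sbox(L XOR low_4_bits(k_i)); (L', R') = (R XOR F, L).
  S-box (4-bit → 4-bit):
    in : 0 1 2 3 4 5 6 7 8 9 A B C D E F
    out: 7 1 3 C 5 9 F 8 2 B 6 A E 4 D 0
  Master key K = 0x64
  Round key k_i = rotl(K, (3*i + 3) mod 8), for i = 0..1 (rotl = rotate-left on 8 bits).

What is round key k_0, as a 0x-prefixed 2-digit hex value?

K = 0x64
k_0 = rotl(K, (3*0+3) mod 8) = rotl(K, 3) = 0x23

0x23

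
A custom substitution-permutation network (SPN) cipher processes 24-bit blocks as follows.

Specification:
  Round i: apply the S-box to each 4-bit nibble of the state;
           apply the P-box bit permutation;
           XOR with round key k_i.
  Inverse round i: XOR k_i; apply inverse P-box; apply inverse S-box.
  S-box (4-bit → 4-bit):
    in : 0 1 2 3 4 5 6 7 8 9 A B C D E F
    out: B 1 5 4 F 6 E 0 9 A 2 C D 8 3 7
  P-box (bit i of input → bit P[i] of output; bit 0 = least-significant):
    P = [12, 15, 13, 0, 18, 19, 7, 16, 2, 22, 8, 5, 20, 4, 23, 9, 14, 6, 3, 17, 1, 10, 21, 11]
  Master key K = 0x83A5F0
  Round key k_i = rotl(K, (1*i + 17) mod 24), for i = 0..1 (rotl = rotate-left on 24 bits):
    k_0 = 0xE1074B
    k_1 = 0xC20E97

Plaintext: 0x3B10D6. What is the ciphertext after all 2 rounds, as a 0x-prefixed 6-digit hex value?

s_0 = plaintext = 0x3B10D6
s_1 = Round(s_0, k_0) = 0x92A766
s_2 = Round(s_1, k_1) = 0xCBE20E

0xCBE20E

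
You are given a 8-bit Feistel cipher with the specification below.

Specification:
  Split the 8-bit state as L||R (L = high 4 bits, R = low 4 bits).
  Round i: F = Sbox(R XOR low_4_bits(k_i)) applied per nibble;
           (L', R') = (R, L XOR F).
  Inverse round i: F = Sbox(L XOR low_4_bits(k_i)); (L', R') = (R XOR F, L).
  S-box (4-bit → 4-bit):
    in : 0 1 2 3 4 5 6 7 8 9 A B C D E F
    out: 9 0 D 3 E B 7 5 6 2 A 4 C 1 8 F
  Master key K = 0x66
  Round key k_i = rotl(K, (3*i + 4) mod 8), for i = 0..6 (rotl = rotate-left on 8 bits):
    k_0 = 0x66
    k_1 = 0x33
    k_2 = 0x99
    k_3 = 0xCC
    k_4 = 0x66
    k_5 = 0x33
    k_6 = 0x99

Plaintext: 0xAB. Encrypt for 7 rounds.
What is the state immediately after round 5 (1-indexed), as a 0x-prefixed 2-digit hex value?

s_0 = plaintext = 0xAB
s_1 = Round(s_0, k_0) = 0xBB
s_2 = Round(s_1, k_1) = 0xBD
s_3 = Round(s_2, k_2) = 0xD5
s_4 = Round(s_3, k_3) = 0x5F
s_5 = Round(s_4, k_4) = 0xF7
s_6 = Round(s_5, k_5) = 0x71
s_7 = Round(s_6, k_6) = 0x11

0xF7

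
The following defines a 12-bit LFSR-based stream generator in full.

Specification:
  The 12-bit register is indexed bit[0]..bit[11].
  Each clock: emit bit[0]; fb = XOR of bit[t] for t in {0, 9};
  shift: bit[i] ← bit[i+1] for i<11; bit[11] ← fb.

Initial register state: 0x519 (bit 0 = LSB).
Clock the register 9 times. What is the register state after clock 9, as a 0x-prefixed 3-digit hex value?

reg_0 = 0x519
clock 1: out=1, reg = 0xA8C
clock 2: out=0, reg = 0xD46
clock 3: out=0, reg = 0x6A3
clock 4: out=1, reg = 0x351
clock 5: out=1, reg = 0x1A8
clock 6: out=0, reg = 0x0D4
clock 7: out=0, reg = 0x06A
clock 8: out=0, reg = 0x035
clock 9: out=1, reg = 0x81A

0x81A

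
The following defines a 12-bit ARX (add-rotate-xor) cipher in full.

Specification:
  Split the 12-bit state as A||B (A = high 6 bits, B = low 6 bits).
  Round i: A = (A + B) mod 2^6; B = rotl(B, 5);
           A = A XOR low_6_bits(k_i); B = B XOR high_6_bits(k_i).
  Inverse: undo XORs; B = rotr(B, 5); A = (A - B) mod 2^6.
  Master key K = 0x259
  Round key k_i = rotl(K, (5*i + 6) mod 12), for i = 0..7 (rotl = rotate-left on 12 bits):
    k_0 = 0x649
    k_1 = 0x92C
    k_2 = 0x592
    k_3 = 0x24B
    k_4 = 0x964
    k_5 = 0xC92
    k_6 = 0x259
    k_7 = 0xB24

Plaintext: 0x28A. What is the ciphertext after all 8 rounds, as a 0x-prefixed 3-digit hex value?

s_0 = plaintext = 0x28A
s_1 = Round(s_0, k_0) = 0x75C
s_2 = Round(s_1, k_1) = 0x56A
s_3 = Round(s_2, k_2) = 0xB43
s_4 = Round(s_3, k_3) = 0xEE8
s_5 = Round(s_4, k_4) = 0x1F1
s_6 = Round(s_5, k_5) = 0xA8A
s_7 = Round(s_6, k_6) = 0xB4C
s_8 = Round(s_7, k_7) = 0x76A

0x76A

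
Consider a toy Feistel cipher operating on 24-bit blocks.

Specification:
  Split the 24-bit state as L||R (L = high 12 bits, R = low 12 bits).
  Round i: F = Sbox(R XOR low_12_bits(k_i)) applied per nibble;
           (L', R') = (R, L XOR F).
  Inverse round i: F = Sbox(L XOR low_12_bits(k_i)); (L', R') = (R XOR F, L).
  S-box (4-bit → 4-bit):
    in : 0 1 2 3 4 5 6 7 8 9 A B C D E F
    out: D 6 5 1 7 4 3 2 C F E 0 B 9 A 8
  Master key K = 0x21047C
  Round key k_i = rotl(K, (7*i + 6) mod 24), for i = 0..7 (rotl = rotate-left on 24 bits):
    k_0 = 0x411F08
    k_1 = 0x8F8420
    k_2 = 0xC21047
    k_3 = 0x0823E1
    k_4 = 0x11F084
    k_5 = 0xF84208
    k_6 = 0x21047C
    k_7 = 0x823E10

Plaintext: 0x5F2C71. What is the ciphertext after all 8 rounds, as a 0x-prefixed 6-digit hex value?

s_0 = plaintext = 0x5F2C71
s_1 = Round(s_0, k_0) = 0xC714DD
s_2 = Round(s_1, k_1) = 0x4DD1F8
s_3 = Round(s_2, k_2) = 0x1F82D5
s_4 = Round(s_3, k_3) = 0x2D57EF
s_5 = Round(s_4, k_4) = 0x7EF0E5
s_6 = Round(s_5, k_5) = 0x0E5246
s_7 = Round(s_6, k_6) = 0x2463FB
s_8 = Round(s_7, k_7) = 0x3FBBE6

0x3FBBE6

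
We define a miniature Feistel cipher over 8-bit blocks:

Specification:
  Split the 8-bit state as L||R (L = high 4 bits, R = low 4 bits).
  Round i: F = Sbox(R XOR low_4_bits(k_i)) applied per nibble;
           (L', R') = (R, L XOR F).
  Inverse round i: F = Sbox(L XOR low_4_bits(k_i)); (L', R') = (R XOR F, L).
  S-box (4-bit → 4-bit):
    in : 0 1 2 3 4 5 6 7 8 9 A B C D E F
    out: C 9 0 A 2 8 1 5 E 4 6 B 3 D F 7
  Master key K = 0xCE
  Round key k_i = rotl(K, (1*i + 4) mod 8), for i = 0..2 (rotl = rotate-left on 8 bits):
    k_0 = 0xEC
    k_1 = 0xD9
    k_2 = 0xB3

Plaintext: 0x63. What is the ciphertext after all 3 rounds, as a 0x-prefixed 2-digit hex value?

s_0 = plaintext = 0x63
s_1 = Round(s_0, k_0) = 0x31
s_2 = Round(s_1, k_1) = 0x1D
s_3 = Round(s_2, k_2) = 0xDE

0xDE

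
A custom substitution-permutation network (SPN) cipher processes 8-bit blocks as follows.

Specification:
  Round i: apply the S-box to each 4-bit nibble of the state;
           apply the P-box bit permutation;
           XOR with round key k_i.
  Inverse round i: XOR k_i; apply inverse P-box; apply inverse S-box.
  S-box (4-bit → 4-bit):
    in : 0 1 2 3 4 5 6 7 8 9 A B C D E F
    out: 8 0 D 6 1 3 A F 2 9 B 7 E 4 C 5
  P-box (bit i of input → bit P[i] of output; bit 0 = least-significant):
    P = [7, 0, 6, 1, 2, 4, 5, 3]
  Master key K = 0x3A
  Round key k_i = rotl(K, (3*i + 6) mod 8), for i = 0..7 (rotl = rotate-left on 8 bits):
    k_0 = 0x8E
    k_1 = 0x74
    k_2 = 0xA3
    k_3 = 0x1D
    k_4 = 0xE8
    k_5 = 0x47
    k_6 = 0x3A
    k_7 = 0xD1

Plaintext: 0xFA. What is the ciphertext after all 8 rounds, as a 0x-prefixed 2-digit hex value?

s_0 = plaintext = 0xFA
s_1 = Round(s_0, k_0) = 0x29
s_2 = Round(s_1, k_1) = 0xDA
s_3 = Round(s_2, k_2) = 0x00
s_4 = Round(s_3, k_3) = 0x17
s_5 = Round(s_4, k_4) = 0x2B
s_6 = Round(s_5, k_5) = 0xAA
s_7 = Round(s_6, k_6) = 0xA5
s_8 = Round(s_7, k_7) = 0x4C

0x4C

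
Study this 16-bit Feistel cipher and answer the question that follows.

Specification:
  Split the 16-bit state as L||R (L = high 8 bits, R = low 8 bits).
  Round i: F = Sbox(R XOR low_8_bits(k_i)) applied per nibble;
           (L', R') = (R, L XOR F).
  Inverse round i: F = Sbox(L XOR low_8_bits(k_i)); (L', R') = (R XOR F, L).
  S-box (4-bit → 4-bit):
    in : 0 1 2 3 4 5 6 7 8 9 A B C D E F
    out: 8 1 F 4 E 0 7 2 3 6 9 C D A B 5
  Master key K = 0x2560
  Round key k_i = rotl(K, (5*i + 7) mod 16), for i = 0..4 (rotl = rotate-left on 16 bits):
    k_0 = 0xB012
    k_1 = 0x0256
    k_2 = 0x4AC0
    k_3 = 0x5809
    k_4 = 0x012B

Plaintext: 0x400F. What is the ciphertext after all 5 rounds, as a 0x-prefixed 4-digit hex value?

0x4FCB

s_0 = plaintext = 0x400F
s_1 = Round(s_0, k_0) = 0x0F5A
s_2 = Round(s_1, k_1) = 0x5A82
s_3 = Round(s_2, k_2) = 0x82B5
s_4 = Round(s_3, k_3) = 0xB54F
s_5 = Round(s_4, k_4) = 0x4FCB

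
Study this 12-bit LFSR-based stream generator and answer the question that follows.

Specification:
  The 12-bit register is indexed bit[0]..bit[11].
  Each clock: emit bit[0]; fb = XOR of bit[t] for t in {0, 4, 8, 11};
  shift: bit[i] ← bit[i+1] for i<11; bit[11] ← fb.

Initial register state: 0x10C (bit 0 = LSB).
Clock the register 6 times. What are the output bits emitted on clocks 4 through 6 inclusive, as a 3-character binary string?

100

reg_0 = 0x10C
clock 1: out=0, reg = 0x886
clock 2: out=0, reg = 0xC43
clock 3: out=1, reg = 0x621
clock 4: out=1, reg = 0xB10
clock 5: out=0, reg = 0xD88
clock 6: out=0, reg = 0x6C4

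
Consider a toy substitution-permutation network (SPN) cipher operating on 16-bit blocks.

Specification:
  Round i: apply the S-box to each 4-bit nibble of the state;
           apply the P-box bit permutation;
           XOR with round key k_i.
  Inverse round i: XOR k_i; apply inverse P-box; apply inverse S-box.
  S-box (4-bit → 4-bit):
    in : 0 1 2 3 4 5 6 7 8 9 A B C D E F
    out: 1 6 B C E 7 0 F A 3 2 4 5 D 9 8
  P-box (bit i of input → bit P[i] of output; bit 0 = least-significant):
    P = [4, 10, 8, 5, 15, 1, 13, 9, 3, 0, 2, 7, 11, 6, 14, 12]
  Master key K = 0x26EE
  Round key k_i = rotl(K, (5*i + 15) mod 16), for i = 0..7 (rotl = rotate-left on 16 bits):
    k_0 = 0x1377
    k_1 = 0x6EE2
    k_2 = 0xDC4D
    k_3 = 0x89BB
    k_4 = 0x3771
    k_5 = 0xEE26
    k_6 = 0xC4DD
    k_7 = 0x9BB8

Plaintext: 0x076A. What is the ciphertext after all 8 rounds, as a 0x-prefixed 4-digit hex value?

0x348C

s_0 = plaintext = 0x076A
s_1 = Round(s_0, k_0) = 0x1FFA
s_2 = Round(s_1, k_1) = 0x2822
s_3 = Round(s_2, k_2) = 0x42BE
s_4 = Round(s_3, k_3) = 0xF942
s_5 = Round(s_4, k_4) = 0x014A
s_6 = Round(s_5, k_5) = 0xC021
s_7 = Round(s_6, k_6) = 0x0BD7
s_8 = Round(s_7, k_7) = 0x348C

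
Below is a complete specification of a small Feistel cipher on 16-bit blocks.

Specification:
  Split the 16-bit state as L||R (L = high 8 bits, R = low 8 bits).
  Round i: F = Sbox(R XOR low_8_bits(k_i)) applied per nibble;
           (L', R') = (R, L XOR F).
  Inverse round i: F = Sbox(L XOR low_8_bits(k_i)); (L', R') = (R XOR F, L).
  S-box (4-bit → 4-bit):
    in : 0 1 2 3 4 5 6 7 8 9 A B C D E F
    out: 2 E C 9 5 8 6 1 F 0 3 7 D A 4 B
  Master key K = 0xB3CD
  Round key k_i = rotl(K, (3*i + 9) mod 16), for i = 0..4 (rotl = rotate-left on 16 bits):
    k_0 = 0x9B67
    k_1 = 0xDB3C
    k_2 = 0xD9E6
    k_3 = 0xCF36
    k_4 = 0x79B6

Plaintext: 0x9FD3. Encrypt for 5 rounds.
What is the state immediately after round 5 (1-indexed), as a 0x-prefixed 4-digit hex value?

0xDD84

s_0 = plaintext = 0x9FD3
s_1 = Round(s_0, k_0) = 0xD3EA
s_2 = Round(s_1, k_1) = 0xEA75
s_3 = Round(s_2, k_2) = 0x75E3
s_4 = Round(s_3, k_3) = 0xE3DD
s_5 = Round(s_4, k_4) = 0xDD84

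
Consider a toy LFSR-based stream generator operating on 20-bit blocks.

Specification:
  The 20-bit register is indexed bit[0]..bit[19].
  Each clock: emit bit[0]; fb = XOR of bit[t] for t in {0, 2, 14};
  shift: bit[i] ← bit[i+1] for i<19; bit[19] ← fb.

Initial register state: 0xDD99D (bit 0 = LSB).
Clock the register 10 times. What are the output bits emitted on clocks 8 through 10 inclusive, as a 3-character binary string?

reg_0 = 0xDD99D
clock 1: out=1, reg = 0xEECCE
clock 2: out=0, reg = 0x77667
clock 3: out=1, reg = 0xBBB33
clock 4: out=1, reg = 0xDDD99
clock 5: out=1, reg = 0x6EECC
clock 6: out=0, reg = 0x37766
clock 7: out=0, reg = 0x1BBB3
clock 8: out=1, reg = 0x8DDD9
clock 9: out=1, reg = 0x46EEC
clock 10: out=0, reg = 0x23776

110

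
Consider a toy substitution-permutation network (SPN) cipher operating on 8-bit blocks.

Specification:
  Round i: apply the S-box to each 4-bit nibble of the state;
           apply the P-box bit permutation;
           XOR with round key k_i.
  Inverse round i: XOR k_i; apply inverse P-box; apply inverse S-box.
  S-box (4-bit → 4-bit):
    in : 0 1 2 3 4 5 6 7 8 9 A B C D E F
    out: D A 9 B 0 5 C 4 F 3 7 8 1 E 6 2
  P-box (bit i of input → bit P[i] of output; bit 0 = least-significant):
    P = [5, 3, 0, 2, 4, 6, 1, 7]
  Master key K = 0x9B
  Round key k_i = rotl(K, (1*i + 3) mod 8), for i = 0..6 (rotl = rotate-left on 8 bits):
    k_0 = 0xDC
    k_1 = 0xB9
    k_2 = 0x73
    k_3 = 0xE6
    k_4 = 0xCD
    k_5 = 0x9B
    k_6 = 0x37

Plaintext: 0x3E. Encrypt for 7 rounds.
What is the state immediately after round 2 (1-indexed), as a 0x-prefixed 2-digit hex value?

0x0A

s_0 = plaintext = 0x3E
s_1 = Round(s_0, k_0) = 0x05
s_2 = Round(s_1, k_1) = 0x0A
s_3 = Round(s_2, k_2) = 0xC8
s_4 = Round(s_3, k_3) = 0xDB
s_5 = Round(s_4, k_4) = 0x0B
s_6 = Round(s_5, k_5) = 0x0D
s_7 = Round(s_6, k_6) = 0xA8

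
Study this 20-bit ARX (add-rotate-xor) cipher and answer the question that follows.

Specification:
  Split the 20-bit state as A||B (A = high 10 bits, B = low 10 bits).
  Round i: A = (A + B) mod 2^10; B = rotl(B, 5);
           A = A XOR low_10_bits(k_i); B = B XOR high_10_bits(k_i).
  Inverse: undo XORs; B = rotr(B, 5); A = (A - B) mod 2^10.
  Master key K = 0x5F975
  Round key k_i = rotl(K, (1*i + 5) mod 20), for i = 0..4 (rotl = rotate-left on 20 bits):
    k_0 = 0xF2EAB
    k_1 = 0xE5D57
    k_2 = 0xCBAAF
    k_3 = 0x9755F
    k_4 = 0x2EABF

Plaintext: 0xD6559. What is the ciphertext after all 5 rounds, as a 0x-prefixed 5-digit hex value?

0x0463B

s_0 = plaintext = 0xD6559
s_1 = Round(s_0, k_0) = 0x864E1
s_2 = Round(s_1, k_1) = 0xEB7B0
s_3 = Round(s_2, k_2) = 0x7C933
s_4 = Round(s_3, k_3) = 0x9E834
s_5 = Round(s_4, k_4) = 0x0463B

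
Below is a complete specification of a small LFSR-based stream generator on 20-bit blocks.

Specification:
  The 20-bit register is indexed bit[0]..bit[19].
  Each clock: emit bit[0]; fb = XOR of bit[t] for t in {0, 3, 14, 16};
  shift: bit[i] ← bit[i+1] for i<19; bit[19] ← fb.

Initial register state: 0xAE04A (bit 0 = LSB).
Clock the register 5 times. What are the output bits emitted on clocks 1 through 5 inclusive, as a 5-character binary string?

01010

reg_0 = 0xAE04A
clock 1: out=0, reg = 0x57025
clock 2: out=1, reg = 0xAB812
clock 3: out=0, reg = 0x55C09
clock 4: out=1, reg = 0x2AE04
clock 5: out=0, reg = 0x15702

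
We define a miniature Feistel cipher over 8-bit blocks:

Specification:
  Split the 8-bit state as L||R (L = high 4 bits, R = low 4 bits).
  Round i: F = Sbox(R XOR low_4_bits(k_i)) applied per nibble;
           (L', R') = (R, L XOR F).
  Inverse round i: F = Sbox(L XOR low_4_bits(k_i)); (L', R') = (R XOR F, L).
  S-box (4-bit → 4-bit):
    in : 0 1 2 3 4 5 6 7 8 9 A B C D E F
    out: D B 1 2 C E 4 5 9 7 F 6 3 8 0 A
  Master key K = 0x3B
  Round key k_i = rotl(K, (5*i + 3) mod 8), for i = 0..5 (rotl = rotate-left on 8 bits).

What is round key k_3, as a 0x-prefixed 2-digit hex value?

K = 0x3B
k_0 = rotl(K, (5*0+3) mod 8) = rotl(K, 3) = 0xD9
k_1 = rotl(K, (5*1+3) mod 8) = rotl(K, 0) = 0x3B
k_2 = rotl(K, (5*2+3) mod 8) = rotl(K, 5) = 0x67
k_3 = rotl(K, (5*3+3) mod 8) = rotl(K, 2) = 0xEC

0xEC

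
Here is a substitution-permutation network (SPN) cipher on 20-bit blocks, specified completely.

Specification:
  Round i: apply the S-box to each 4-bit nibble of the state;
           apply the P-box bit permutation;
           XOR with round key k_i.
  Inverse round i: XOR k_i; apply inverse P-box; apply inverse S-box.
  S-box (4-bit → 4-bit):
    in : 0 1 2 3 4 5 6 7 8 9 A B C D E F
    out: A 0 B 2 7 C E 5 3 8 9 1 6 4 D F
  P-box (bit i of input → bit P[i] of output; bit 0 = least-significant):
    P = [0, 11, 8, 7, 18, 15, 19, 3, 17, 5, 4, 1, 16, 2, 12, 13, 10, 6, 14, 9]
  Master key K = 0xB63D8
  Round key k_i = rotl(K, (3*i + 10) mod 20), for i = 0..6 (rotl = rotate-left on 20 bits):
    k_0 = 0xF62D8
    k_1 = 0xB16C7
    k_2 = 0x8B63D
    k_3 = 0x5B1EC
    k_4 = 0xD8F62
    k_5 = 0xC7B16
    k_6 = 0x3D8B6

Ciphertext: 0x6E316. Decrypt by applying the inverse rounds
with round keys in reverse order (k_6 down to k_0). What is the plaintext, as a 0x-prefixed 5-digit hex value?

s_0 = ciphertext = 0x6E316
s_1 = InvRound(s_0, k_6) = 0x9E3B6
s_2 = InvRound(s_1, k_5) = 0x17380
s_3 = InvRound(s_2, k_4) = 0x45040
s_4 = InvRound(s_3, k_3) = 0xD2305
s_5 = InvRound(s_4, k_2) = 0xB7C2D
s_6 = InvRound(s_5, k_1) = 0x69090
s_7 = InvRound(s_6, k_0) = 0x6E161

0x6E161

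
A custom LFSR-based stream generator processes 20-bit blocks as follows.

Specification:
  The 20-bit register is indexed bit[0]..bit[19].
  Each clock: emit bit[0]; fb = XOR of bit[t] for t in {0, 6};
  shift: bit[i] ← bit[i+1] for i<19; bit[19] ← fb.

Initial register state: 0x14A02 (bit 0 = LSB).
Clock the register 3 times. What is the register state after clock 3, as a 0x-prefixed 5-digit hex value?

0x42940

reg_0 = 0x14A02
clock 1: out=0, reg = 0x0A501
clock 2: out=1, reg = 0x85280
clock 3: out=0, reg = 0x42940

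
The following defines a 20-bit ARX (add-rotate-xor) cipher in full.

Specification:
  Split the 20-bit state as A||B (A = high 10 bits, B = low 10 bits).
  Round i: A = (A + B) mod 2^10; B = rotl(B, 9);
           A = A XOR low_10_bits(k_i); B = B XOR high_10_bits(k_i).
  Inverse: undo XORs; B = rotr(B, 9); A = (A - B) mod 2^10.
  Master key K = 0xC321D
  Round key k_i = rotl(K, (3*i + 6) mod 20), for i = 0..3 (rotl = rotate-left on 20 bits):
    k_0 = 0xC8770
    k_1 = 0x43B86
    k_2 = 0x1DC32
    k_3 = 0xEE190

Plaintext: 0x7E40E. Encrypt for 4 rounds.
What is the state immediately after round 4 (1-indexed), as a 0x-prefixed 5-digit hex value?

0x14CA4

s_0 = plaintext = 0x7E40E
s_1 = Round(s_0, k_0) = 0x5DF26
s_2 = Round(s_1, k_1) = 0xC6C9D
s_3 = Round(s_2, k_2) = 0xE2A39
s_4 = Round(s_3, k_3) = 0x14CA4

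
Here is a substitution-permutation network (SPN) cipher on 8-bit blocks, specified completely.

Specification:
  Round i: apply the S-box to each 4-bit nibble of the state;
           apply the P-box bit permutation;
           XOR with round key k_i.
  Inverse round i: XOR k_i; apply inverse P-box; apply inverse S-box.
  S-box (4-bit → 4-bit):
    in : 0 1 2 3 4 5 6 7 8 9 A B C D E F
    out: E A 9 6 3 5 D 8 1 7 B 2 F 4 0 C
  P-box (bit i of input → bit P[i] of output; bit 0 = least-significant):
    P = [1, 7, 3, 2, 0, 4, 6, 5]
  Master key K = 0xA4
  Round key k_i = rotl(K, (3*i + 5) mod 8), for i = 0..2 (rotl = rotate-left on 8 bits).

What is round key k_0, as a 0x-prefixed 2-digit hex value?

0x94

K = 0xA4
k_0 = rotl(K, (3*0+5) mod 8) = rotl(K, 5) = 0x94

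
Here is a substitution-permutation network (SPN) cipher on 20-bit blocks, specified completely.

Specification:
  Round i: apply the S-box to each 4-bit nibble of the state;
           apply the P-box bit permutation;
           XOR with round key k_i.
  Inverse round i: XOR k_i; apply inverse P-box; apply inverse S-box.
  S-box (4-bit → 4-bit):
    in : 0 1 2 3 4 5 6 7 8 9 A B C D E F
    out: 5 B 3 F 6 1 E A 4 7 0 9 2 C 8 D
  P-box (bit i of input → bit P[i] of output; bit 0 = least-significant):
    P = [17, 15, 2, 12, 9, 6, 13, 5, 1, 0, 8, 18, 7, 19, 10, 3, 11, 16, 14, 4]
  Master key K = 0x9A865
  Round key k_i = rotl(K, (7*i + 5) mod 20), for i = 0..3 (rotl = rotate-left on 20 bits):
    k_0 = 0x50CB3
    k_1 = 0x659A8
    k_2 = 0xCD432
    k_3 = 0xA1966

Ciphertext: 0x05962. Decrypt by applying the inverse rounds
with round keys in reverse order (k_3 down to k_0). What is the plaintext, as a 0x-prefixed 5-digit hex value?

s_0 = ciphertext = 0x05962
s_1 = InvRound(s_0, k_3) = 0x8CAA0
s_2 = InvRound(s_1, k_2) = 0xB0B5E
s_3 = InvRound(s_2, k_1) = 0x62B1D
s_4 = InvRound(s_3, k_0) = 0xCF0F0

0xCF0F0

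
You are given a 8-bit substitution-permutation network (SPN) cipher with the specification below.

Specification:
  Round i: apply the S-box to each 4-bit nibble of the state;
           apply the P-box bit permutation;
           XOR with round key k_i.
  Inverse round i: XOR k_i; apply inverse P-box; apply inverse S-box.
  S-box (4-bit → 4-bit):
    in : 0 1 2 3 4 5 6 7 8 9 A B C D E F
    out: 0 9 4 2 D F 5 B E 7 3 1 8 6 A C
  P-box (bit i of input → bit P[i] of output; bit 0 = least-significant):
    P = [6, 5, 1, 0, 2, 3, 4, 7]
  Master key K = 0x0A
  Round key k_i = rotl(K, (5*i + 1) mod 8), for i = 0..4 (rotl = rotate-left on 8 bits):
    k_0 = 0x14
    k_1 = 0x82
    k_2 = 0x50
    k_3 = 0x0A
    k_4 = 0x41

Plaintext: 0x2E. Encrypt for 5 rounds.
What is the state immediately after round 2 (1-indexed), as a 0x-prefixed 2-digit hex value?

s_0 = plaintext = 0x2E
s_1 = Round(s_0, k_0) = 0x25
s_2 = Round(s_1, k_1) = 0xF1
s_3 = Round(s_2, k_2) = 0x81
s_4 = Round(s_3, k_3) = 0xD3
s_5 = Round(s_4, k_4) = 0x79

0xF1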